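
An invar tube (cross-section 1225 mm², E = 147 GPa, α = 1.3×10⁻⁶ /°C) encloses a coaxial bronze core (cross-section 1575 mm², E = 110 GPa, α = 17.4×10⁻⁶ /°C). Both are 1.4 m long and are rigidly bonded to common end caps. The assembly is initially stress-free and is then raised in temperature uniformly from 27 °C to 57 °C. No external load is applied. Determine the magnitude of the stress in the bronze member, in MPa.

σ ≈ 27.1 MPa (compressive)

Equilibrium of a rigid end plate with no external load gives equal and opposite internal forces ±P in the two members. Since α_{bronze} > α_{invar}, heating drives the bronze into compression and the invar into tension.
Compatibility of the two members (thermal + elastic change equal): (α₁ − α₂)ΔT = P·[1/(A₁E₁) + 1/(A₂E₂)].
|α₁ − α₂|·ΔT = 16.1×10⁻⁶ × 30 = 0.000483.
1/(A₁E₁) + 1/(A₂E₂) = 1/(1225×147×10³) + 1/(1575×110×10³) = 1.133×10⁻⁸ N⁻¹.
P = 0.000483 / 1.133×10⁻⁸ = 42650 N = 42.65 kN.
σ_{bronze} = P/A₂ = 42650/1575 = 27.08 MPa, compressive.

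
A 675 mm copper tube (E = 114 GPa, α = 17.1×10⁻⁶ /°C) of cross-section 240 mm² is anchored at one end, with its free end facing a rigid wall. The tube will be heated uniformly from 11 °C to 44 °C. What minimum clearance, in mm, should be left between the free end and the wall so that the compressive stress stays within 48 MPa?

Free expansion if unrestrained: δ_free = αΔT L = 17.1×10⁻⁶ × 33 × 675 = 0.3809 mm.
A stress of 48 MPa corresponds to the wall pushing the tube back by σL/E = 48×675/(114×10³) = 0.2842 mm.
So the gap has to take up the difference, g_min = δ_free − σL/E = 0.3809 − 0.2842 = 0.09669 mm.

g ≈ 0.0967 mm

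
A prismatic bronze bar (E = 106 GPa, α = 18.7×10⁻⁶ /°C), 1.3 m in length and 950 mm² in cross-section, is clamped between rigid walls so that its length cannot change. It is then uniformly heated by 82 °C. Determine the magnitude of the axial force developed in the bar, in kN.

With zero net strain, σ = E·αΔT = 106 GPa × 18.7×10⁻⁶ × 82 = 162.5 MPa.
Then P = σA = 162.5 × 950 mm² = 154.4 kN, compressive.

P ≈ 154 kN (compressive)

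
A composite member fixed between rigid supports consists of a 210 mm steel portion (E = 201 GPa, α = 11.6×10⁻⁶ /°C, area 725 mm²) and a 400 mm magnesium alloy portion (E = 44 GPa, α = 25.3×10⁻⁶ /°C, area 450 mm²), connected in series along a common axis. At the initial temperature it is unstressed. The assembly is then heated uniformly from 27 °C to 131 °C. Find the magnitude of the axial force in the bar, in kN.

With the walls removed the bar would change length by δ_free = Σ αᵢΔT Lᵢ = 11.6×10⁻⁶×104×210 + 25.3×10⁻⁶×104×400 = 1.306 mm.
Since the ends are fixed, an axial force P builds up, equal in every segment, with P · Σ Lᵢ/(AᵢEᵢ) = δ_free.
The series flexibility is Σ Lᵢ/(AᵢEᵢ) = 210/(725×201×10³) + 400/(450×44×10³) = 2.164×10⁻⁵ mm/N.
Hence P = δ_free / Σ(L/AE) = 1.306/2.164×10⁻⁵ = 60.33 kN (compressive).

P ≈ 60.3 kN (compressive)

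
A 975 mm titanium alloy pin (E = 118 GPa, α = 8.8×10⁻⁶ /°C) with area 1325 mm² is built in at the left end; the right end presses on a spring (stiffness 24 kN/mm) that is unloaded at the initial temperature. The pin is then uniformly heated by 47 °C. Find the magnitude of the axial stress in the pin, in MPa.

σ ≈ 6.35 MPa (compressive)

If the spring were absent the pin would lengthen by αΔT L = 8.8×10⁻⁶ × 47 × 975 = 0.4033 mm.
With a force P in the spring, the elastic change of the pin is PL/(AE) and that of the spring is P/k; compatibility requires their sum to equal δ_free.
P [ L/(AE) + 1/k ] = δ_free → P [ 975/(1325×118×10³) + 1/(24×10³) ] = 0.4033.
P = 0.4033 / 4.79×10⁻⁵ = 8418 N.
σ = P/A = 8418/1325 = 6.353 MPa.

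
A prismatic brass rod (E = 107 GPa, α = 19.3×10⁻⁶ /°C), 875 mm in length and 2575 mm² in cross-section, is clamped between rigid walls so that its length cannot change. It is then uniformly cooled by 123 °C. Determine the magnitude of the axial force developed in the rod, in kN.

With zero net strain, σ = E·αΔT = 107 GPa × 19.3×10⁻⁶ × 123 = 254 MPa.
P = AEαΔT = 2575 × 107×10³ × 19.3×10⁻⁶ × 123 = 654.1 kN (tensile).

P ≈ 654 kN (tensile)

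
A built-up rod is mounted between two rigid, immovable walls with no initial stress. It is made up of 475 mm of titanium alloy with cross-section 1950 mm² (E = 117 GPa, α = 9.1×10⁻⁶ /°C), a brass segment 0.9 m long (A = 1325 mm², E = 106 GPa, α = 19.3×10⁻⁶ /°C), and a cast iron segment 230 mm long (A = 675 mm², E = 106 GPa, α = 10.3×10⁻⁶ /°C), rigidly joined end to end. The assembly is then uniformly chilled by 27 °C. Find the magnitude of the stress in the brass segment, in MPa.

If the supports were absent, the total length change would be Σ αᵢΔT Lᵢ = 9.1×10⁻⁶×27×475 + 19.3×10⁻⁶×27×900 + 10.3×10⁻⁶×27×230 = 0.6497 mm.
The walls prevent any net length change, so an axial force P (same in every segment) develops. Compatibility: P · Σ Lᵢ/(AᵢEᵢ) = δ_free.
Σ Lᵢ/(AᵢEᵢ) = 475/(1950×117×10³) + 900/(1325×106×10³) + 230/(675×106×10³) = 1.17×10⁻⁵ mm/N.
P = 0.6497 / 1.17×10⁻⁵ = 55510 N = 55.51 kN, tensile.
σ_{brass} = P / A = 55510 / 1325 = 41.89 MPa.

σ ≈ 41.9 MPa (tensile)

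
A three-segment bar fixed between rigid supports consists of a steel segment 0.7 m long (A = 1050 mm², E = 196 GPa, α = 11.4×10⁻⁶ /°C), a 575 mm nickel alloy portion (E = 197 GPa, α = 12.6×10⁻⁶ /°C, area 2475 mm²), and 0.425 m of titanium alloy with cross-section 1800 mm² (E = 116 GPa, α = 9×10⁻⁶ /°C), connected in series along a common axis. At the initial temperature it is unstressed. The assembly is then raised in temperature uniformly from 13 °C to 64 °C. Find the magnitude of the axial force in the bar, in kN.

P ≈ 147 kN (compressive)

Free thermal expansion of the whole bar: Σ αᵢΔT Lᵢ = 11.4×10⁻⁶×51×700 + 12.6×10⁻⁶×51×575 + 9×10⁻⁶×51×425 = 0.9715 mm.
Since the ends are fixed, an axial force P builds up, equal in every segment, with P · Σ Lᵢ/(AᵢEᵢ) = δ_free.
Σ Lᵢ/(AᵢEᵢ) = 700/(1050×196×10³) + 575/(2475×197×10³) + 425/(1800×116×10³) = 6.616×10⁻⁶ mm/N.
So P = 0.9715 / 6.616×10⁻⁶ = 146.8 kN, compressive.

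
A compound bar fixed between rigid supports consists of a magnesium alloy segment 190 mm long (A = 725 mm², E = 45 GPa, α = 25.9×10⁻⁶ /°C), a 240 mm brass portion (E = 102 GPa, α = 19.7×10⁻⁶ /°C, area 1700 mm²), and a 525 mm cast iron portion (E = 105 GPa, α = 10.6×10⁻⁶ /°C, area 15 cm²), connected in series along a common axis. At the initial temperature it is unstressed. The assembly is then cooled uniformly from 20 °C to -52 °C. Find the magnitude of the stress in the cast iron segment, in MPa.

If the supports were absent, the total length change would be Σ αᵢΔT Lᵢ = 25.9×10⁻⁶×72×190 + 19.7×10⁻⁶×72×240 + 10.6×10⁻⁶×72×525 = 1.095 mm.
Since the ends are fixed, an axial force P builds up, equal in every segment, with P · Σ Lᵢ/(AᵢEᵢ) = δ_free.
The series flexibility is Σ Lᵢ/(AᵢEᵢ) = 190/(725×45×10³) + 240/(1700×102×10³) + 525/(1500×105×10³) = 1.054×10⁻⁵ mm/N.
P = 1.095 / 1.054×10⁻⁵ = 103900 N = 103.9 kN, tensile.
σ_{cast iron} = P / A = 103900 / 1500 = 69.28 MPa.

σ ≈ 69.3 MPa (tensile)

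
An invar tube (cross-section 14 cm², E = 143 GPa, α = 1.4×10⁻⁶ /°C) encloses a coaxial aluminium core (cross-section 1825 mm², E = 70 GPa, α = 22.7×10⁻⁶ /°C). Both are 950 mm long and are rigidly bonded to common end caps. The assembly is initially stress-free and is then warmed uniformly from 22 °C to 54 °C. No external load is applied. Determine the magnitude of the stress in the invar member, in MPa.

Equilibrium of a rigid end plate with no external load gives equal and opposite internal forces ±P in the two members. Since α_{aluminium} > α_{invar}, heating drives the aluminium into compression and the invar into tension.
Equating the net (thermal + elastic) strains gives |α₁ − α₂|·ΔT = P·[1/(A₁E₁) + 1/(A₂E₂)].
|α₁ − α₂|·ΔT = 21.3×10⁻⁶ × 32 = 0.0006816.
1/(A₁E₁) + 1/(A₂E₂) = 1/(1400×143×10³) + 1/(1825×70×10³) = 1.282×10⁻⁸ N⁻¹.
P = 0.0006816 / 1.282×10⁻⁸ = 53160 N = 53.16 kN.
σ_{invar} = P/A₁ = 53160/1400 = 37.97 MPa, tensile.

σ ≈ 38 MPa (tensile)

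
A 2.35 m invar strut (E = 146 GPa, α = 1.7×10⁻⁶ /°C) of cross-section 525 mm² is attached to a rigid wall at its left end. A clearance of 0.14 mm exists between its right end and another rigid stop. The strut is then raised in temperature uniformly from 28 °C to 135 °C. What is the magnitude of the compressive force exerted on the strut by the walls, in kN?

Free thermal elongation = αΔT L = 1.7×10⁻⁶ × 107 × 2350 = 0.4275 mm.
After closing the 0.14 mm clearance, 0.4275 − 0.14 = 0.2875 mm of expansion remains to be suppressed by the wall.
So σ = E(δ_free − g)/L = 146×10³ × 0.2875/2350 = 17.86 MPa.
P = σA = 17.86 × 525 = 9.376 kN.

P ≈ 9.38 kN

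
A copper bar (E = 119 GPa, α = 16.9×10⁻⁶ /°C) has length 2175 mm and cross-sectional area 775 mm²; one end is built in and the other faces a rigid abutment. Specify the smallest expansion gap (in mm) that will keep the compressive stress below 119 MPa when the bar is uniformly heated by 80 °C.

g ≈ 0.766 mm

Free expansion if unrestrained: δ_free = αΔT L = 16.9×10⁻⁶ × 80 × 2175 = 2.941 mm.
A stress of 119 MPa corresponds to the wall pushing the bar back by σL/E = 119×2175/(119×10³) = 2.175 mm.
The gap must absorb the remainder: g_min = 2.941 − 2.175 = 0.7656 mm.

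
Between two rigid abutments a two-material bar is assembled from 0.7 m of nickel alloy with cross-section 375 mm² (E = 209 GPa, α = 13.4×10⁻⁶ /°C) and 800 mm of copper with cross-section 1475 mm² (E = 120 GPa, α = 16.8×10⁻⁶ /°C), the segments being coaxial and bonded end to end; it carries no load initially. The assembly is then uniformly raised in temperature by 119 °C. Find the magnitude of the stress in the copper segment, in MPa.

With the walls removed the bar would change length by δ_free = Σ αᵢΔT Lᵢ = 13.4×10⁻⁶×119×700 + 16.8×10⁻⁶×119×800 = 2.716 mm.
The rigid supports impose zero overall length change; the single axial force P common to all segments must satisfy P Σ Lᵢ/(AᵢEᵢ) = δ_free.
Σ Lᵢ/(AᵢEᵢ) = 700/(375×209×10³) + 800/(1475×120×10³) = 1.345×10⁻⁵ mm/N.
Hence P = δ_free / Σ(L/AE) = 2.716/1.345×10⁻⁵ = 201.9 kN (compressive).
σ_{copper} = P / A = 201900 / 1475 = 136.9 MPa.

σ ≈ 137 MPa (compressive)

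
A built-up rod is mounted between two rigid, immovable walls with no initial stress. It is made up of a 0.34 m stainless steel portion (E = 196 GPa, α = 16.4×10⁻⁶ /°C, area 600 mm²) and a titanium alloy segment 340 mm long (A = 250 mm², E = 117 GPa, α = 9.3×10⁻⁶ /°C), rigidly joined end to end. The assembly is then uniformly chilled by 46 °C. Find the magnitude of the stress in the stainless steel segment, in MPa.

Free thermal contraction of the whole bar: Σ αᵢΔT Lᵢ = 16.4×10⁻⁶×46×340 + 9.3×10⁻⁶×46×340 = 0.4019 mm.
Since the ends are fixed, an axial force P builds up, equal in every segment, with P · Σ Lᵢ/(AᵢEᵢ) = δ_free.
The series flexibility is Σ Lᵢ/(AᵢEᵢ) = 340/(600×196×10³) + 340/(250×117×10³) = 1.452×10⁻⁵ mm/N.
P = 0.4019 / 1.452×10⁻⁵ = 27690 N = 27.69 kN, tensile.
σ_{stainless steel} = P / A = 27690 / 600 = 46.15 MPa.

σ ≈ 46.2 MPa (tensile)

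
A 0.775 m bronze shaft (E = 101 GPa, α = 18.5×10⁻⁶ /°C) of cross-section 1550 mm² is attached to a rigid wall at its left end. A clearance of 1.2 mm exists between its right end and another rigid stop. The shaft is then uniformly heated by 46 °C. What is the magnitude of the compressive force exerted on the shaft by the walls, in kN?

P ≈ 0 kN

Free thermal elongation = αΔT L = 18.5×10⁻⁶ × 46 × 775 = 0.6595 mm.
Since δ_free = 0.66 mm is less than the 1.2 mm gap, the shaft never touches the wall. No axial force develops.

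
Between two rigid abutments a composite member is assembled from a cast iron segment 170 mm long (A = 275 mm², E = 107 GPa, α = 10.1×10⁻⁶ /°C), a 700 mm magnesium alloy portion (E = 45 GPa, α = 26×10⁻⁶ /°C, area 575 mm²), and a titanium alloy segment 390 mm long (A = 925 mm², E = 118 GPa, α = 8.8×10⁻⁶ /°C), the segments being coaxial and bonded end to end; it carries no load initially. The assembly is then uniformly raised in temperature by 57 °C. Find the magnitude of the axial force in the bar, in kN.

P ≈ 36.6 kN (compressive)

If the supports were absent, the total length change would be Σ αᵢΔT Lᵢ = 10.1×10⁻⁶×57×170 + 26×10⁻⁶×57×700 + 8.8×10⁻⁶×57×390 = 1.331 mm.
The rigid supports impose zero overall length change; the single axial force P common to all segments must satisfy P Σ Lᵢ/(AᵢEᵢ) = δ_free.
The series flexibility is Σ Lᵢ/(AᵢEᵢ) = 170/(275×107×10³) + 700/(575×45×10³) + 390/(925×118×10³) = 3.64×10⁻⁵ mm/N.
P = 1.331 / 3.64×10⁻⁵ = 36560 N = 36.56 kN, compressive.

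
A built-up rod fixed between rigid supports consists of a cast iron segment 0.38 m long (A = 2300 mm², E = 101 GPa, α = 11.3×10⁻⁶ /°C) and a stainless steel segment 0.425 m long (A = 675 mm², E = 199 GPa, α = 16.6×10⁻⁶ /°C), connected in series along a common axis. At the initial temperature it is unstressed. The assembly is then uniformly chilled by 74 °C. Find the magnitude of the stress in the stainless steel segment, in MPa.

σ ≈ 259 MPa (tensile)

Free thermal contraction of the whole bar: Σ αᵢΔT Lᵢ = 11.3×10⁻⁶×74×380 + 16.6×10⁻⁶×74×425 = 0.8398 mm.
Since the ends are fixed, an axial force P builds up, equal in every segment, with P · Σ Lᵢ/(AᵢEᵢ) = δ_free.
The series flexibility is Σ Lᵢ/(AᵢEᵢ) = 380/(2300×101×10³) + 425/(675×199×10³) = 4.8×10⁻⁶ mm/N.
So P = 0.8398 / 4.8×10⁻⁶ = 175 kN, tensile.
σ_{stainless steel} = P / A = 175000 / 675 = 259.2 MPa.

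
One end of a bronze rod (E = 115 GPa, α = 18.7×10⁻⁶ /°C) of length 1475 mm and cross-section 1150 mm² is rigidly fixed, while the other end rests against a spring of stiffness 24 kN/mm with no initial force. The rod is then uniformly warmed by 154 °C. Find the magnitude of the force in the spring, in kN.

Free thermal expansion: δ_free = αΔT L = 18.7×10⁻⁶ × 154 × 1475 = 4.248 mm.
With a force P in the spring, the elastic change of the rod is PL/(AE) and that of the spring is P/k; compatibility requires their sum to equal δ_free.
So P = δ_free / [L/(AE) + 1/k] = 4.248 / [ 1475/(1150×115×10³) + 1/(24×10³) ].
P = 4.248 / 5.282×10⁻⁵ = 80420 N.

P ≈ 80.4 kN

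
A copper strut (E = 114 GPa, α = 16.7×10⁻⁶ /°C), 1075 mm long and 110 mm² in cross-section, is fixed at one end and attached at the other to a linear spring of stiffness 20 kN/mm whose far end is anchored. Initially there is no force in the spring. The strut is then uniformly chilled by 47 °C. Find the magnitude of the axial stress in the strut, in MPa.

Free thermal contraction: δ_free = αΔT L = 16.7×10⁻⁶ × 47 × 1075 = 0.8438 mm.
With a force P in the spring, the elastic change of the strut is PL/(AE) and that of the spring is P/k; compatibility requires their sum to equal δ_free.
So P = δ_free / [L/(AE) + 1/k] = 0.8438 / [ 1075/(110×114×10³) + 1/(20×10³) ].
P = 0.8438 / 0.0001357 = 6217 N.
σ = P/A = 6217/110 = 56.52 MPa.

σ ≈ 56.5 MPa (tensile)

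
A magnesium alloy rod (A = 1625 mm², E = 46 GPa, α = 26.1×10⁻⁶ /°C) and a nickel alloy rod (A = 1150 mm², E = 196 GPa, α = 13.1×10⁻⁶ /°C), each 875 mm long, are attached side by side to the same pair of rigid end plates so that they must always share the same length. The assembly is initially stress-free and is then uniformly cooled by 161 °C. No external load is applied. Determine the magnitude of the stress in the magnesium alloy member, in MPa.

Equilibrium of a rigid end plate with no external load gives equal and opposite internal forces ±P in the two members. Since α_{magnesium alloy} > α_{nickel alloy}, cooling drives the magnesium alloy into tension and the nickel alloy into compression.
Setting the final lengths equal and cancelling L: (α₁ − α₂)ΔT = P/(A₁E₁) + P/(A₂E₂).
|α₁ − α₂|·ΔT = 13×10⁻⁶ × 161 = 0.002093.
1/(A₁E₁) + 1/(A₂E₂) = 1/(1625×46×10³) + 1/(1150×196×10³) = 1.781×10⁻⁸ N⁻¹.
P = 0.002093 / 1.781×10⁻⁸ = 117500 N = 117.5 kN.
σ_{magnesium alloy} = P/A₁ = 117500/1625 = 72.3 MPa, tensile.

σ ≈ 72.3 MPa (tensile)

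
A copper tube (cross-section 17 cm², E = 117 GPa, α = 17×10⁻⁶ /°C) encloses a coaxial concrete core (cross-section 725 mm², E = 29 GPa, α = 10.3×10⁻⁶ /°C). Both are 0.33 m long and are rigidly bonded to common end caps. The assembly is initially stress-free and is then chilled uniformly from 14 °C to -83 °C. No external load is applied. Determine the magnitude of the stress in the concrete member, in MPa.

σ ≈ 17 MPa (compressive)

Equilibrium of a rigid end plate with no external load gives equal and opposite internal forces ±P in the two members. Since α_{copper} > α_{concrete}, cooling drives the copper into tension and the concrete into compression.
Setting the final lengths equal and cancelling L: (α₁ − α₂)ΔT = P/(A₁E₁) + P/(A₂E₂).
|α₁ − α₂|·ΔT = 6.7×10⁻⁶ × 97 = 0.0006499.
1/(A₁E₁) + 1/(A₂E₂) = 1/(1700×117×10³) + 1/(725×29×10³) = 5.259×10⁻⁸ N⁻¹.
So P = 0.0006499 / 5.259×10⁻⁸ = 12.36 kN.
σ_{concrete} = P/A₂ = 12360/725 = 17.05 MPa, compressive.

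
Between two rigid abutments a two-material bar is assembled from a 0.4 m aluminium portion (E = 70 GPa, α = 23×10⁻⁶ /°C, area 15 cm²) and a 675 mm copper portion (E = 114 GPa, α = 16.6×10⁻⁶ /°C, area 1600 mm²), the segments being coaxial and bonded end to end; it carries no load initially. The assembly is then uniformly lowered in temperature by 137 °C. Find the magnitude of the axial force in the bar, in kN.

P ≈ 372 kN (tensile)

With the walls removed the bar would change length by δ_free = Σ αᵢΔT Lᵢ = 23×10⁻⁶×137×400 + 16.6×10⁻⁶×137×675 = 2.795 mm.
Since the ends are fixed, an axial force P builds up, equal in every segment, with P · Σ Lᵢ/(AᵢEᵢ) = δ_free.
The series flexibility is Σ Lᵢ/(AᵢEᵢ) = 400/(1500×70×10³) + 675/(1600×114×10³) = 7.51×10⁻⁶ mm/N.
P = 2.795 / 7.51×10⁻⁶ = 372200 N = 372.2 kN, tensile.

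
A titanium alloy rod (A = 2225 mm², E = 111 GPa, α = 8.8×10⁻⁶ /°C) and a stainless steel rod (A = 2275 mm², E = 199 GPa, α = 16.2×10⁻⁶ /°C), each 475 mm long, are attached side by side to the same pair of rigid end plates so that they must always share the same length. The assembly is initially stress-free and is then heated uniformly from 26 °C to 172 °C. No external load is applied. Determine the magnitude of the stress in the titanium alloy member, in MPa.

σ ≈ 77.6 MPa (tensile)

The stainless steel has the larger α, so on heating it would change length more than the titanium alloy if both were free. The rigid plates force a common final length, so the stainless steel is put into compression and the titanium alloy into tension, with equal and opposite forces P (no external load).
Setting the final lengths equal and cancelling L: (α₁ − α₂)ΔT = P/(A₁E₁) + P/(A₂E₂).
|α₁ − α₂|·ΔT = 7.4×10⁻⁶ × 146 = 0.00108.
1/(A₁E₁) + 1/(A₂E₂) = 1/(2225×111×10³) + 1/(2275×199×10³) = 6.258×10⁻⁹ N⁻¹.
So P = 0.00108 / 6.258×10⁻⁹ = 172.6 kN.
σ_{titanium alloy} = P/A₁ = 172600/2225 = 77.59 MPa, tensile.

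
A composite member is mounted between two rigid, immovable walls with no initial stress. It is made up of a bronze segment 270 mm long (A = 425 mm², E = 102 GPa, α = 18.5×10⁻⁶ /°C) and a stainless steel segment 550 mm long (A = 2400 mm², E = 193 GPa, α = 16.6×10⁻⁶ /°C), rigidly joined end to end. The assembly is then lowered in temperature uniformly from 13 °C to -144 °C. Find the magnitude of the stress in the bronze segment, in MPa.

If the supports were absent, the total length change would be Σ αᵢΔT Lᵢ = 18.5×10⁻⁶×157×270 + 16.6×10⁻⁶×157×550 = 2.218 mm.
The rigid supports impose zero overall length change; the single axial force P common to all segments must satisfy P Σ Lᵢ/(AᵢEᵢ) = δ_free.
The series flexibility is Σ Lᵢ/(AᵢEᵢ) = 270/(425×102×10³) + 550/(2400×193×10³) = 7.416×10⁻⁶ mm/N.
P = 2.218 / 7.416×10⁻⁶ = 299000 N = 299 kN, tensile.
σ_{bronze} = P / A = 299000 / 425 = 703.6 MPa.

σ ≈ 704 MPa (tensile)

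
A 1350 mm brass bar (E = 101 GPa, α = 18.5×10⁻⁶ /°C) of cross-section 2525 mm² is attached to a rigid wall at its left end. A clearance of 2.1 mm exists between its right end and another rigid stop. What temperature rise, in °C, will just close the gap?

ΔT ≈ 84.1 °C

Contact occurs when the free expansion equals the gap: αΔT L = 2.1 mm.
So ΔT = g/(αL) = 2.1/(18.5×10⁻⁶ × 1350) = 84.08 °C.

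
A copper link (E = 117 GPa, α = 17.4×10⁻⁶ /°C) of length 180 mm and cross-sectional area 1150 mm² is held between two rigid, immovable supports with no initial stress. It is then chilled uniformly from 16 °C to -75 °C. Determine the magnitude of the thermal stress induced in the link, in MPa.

Because both ends are immovable the net strain is zero, and the suppressed thermal strain is αΔT = 17.4×10⁻⁶ × 91 = 1583.4×10⁻⁶.
σ = EαΔT = 117×10³ × 17.4×10⁻⁶ × 91 = 185.3 MPa (tensile; the link is trying to contract).

σ ≈ 185 MPa (tensile)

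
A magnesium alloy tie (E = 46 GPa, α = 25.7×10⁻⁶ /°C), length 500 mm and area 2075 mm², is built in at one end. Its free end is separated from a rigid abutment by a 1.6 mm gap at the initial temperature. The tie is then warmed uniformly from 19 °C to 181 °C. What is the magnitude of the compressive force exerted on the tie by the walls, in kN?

P ≈ 92 kN

Unrestrained expansion: δ_free = αΔT L = 25.7×10⁻⁶ × 162 × 500 = 2.082 mm.
This exceeds the 1.6 mm gap, so the wall pushes back. The portion of expansion that must be recovered elastically is δ_free − gap = 2.082 − 1.6 = 0.4817 mm.
That suppressed elongation corresponds to σ = E·Δ/L = 46×10³ × 0.4817/500 = 44.32 MPa.
Force on the wall = σA = 44.32 × 2075 mm² = 91.96 kN.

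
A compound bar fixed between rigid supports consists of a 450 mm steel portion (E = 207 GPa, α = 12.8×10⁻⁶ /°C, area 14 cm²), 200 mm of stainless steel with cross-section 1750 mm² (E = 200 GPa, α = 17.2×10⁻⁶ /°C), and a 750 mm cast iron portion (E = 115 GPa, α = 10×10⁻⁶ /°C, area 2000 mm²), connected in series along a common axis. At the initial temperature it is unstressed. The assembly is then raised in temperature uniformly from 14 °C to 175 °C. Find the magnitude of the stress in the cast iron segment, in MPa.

Free thermal expansion of the whole bar: Σ αᵢΔT Lᵢ = 12.8×10⁻⁶×161×450 + 17.2×10⁻⁶×161×200 + 10×10⁻⁶×161×750 = 2.689 mm.
Since the ends are fixed, an axial force P builds up, equal in every segment, with P · Σ Lᵢ/(AᵢEᵢ) = δ_free.
Σ Lᵢ/(AᵢEᵢ) = 450/(1400×207×10³) + 200/(1750×200×10³) + 750/(2000×115×10³) = 5.385×10⁻⁶ mm/N.
Hence P = δ_free / Σ(L/AE) = 2.689/5.385×10⁻⁶ = 499.3 kN (compressive).
σ_{cast iron} = P / A = 499300 / 2000 = 249.6 MPa.

σ ≈ 250 MPa (compressive)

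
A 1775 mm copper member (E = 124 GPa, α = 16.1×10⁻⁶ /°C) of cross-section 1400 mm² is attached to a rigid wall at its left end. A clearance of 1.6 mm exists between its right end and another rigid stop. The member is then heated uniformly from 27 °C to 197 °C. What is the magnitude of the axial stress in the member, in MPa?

Unrestrained expansion: δ_free = αΔT L = 16.1×10⁻⁶ × 170 × 1775 = 4.858 mm.
This exceeds the 1.6 mm gap, so the wall pushes back. The portion of expansion that must be recovered elastically is δ_free − gap = 4.858 − 1.6 = 3.258 mm.
Compatibility: PL/(AE) = 3.258 mm, so σ = P/A = E × (3.258/1775) = 227.6 MPa.

σ ≈ 228 MPa (compressive)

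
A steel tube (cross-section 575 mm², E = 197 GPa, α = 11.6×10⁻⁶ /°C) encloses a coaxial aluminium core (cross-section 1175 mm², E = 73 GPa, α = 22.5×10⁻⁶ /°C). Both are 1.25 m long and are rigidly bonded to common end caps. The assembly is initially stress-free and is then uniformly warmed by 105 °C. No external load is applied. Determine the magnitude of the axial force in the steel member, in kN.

P ≈ 55.9 kN (tensile in the steel)

Both members must finish at the same length. With the larger α, the aluminium tends to over-expand; the plates restrain it, putting the aluminium in compression and the steel in tension. With no external load the two internal forces are equal and opposite, magnitude P.
Equating the net (thermal + elastic) strains gives |α₁ − α₂|·ΔT = P·[1/(A₁E₁) + 1/(A₂E₂)].
|α₁ − α₂|·ΔT = 10.9×10⁻⁶ × 105 = 0.001145.
1/(A₁E₁) + 1/(A₂E₂) = 1/(575×197×10³) + 1/(1175×73×10³) = 2.049×10⁻⁸ N⁻¹.
P = 0.001145 / 2.049×10⁻⁸ = 55870 N = 55.87 kN.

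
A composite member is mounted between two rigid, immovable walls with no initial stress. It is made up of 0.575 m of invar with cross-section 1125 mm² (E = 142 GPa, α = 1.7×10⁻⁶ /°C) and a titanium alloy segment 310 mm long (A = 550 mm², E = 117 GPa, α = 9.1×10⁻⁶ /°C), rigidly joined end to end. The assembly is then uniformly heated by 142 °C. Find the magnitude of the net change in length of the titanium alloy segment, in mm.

If the supports were absent, the total length change would be Σ αᵢΔT Lᵢ = 1.7×10⁻⁶×142×575 + 9.1×10⁻⁶×142×310 = 0.5394 mm.
The rigid supports impose zero overall length change; the single axial force P common to all segments must satisfy P Σ Lᵢ/(AᵢEᵢ) = δ_free.
The series flexibility is Σ Lᵢ/(AᵢEᵢ) = 575/(1125×142×10³) + 310/(550×117×10³) = 8.417×10⁻⁶ mm/N.
P = 0.5394 / 8.417×10⁻⁶ = 64080 N = 64.08 kN, compressive.
For the titanium alloy segment, free thermal change = 9.1×10⁻⁶×142×310 = 0.4006 mm and elastic change from P = 64080×310/(550×117×10³) = 0.3087 mm; these oppose, so the net change is 0.0919 mm (segment lengthens).

|ΔL| ≈ 0.0919 mm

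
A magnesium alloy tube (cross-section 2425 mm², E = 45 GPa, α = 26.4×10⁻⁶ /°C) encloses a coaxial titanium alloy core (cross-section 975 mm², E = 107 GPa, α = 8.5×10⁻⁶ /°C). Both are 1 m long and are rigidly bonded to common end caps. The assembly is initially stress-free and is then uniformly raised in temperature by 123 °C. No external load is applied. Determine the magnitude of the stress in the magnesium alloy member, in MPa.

Both members must finish at the same length. With the larger α, the magnesium alloy tends to over-expand; the plates restrain it, putting the magnesium alloy in compression and the titanium alloy in tension. With no external load the two internal forces are equal and opposite, magnitude P.
Setting the final lengths equal and cancelling L: (α₁ − α₂)ΔT = P/(A₁E₁) + P/(A₂E₂).
|α₁ − α₂|·ΔT = 17.9×10⁻⁶ × 123 = 0.002202.
1/(A₁E₁) + 1/(A₂E₂) = 1/(2425×45×10³) + 1/(975×107×10³) = 1.875×10⁻⁸ N⁻¹.
P = 0.002202 / 1.875×10⁻⁸ = 117400 N = 117.4 kN.
σ_{magnesium alloy} = P/A₁ = 117400/2425 = 48.42 MPa, compressive.

σ ≈ 48.4 MPa (compressive)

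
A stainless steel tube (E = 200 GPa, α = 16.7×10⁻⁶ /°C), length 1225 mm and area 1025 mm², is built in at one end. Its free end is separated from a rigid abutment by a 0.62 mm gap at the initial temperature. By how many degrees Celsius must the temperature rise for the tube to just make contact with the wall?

ΔT ≈ 30.3 °C

Contact occurs when the free expansion equals the gap: αΔT L = 0.62 mm.
So ΔT = g/(αL) = 0.62/(16.7×10⁻⁶ × 1225) = 30.31 °C.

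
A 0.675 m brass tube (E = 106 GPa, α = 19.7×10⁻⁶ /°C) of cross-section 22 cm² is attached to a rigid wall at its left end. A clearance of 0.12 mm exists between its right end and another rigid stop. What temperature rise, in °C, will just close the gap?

ΔT ≈ 9.02 °C

Contact occurs when the free expansion equals the gap: αΔT L = 0.12 mm.
ΔT = 0.12 / (19.7×10⁻⁶ × 675) = 9.024 °C.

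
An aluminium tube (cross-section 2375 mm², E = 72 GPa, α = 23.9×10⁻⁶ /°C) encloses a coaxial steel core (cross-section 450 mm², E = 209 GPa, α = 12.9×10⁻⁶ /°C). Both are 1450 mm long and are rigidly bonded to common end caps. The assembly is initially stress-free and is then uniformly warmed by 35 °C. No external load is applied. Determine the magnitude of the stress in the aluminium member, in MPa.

σ ≈ 9.84 MPa (compressive)

Both members must finish at the same length. With the larger α, the aluminium tends to over-expand; the plates restrain it, putting the aluminium in compression and the steel in tension. With no external load the two internal forces are equal and opposite, magnitude P.
Compatibility of the two members (thermal + elastic change equal): (α₁ − α₂)ΔT = P·[1/(A₁E₁) + 1/(A₂E₂)].
|α₁ − α₂|·ΔT = 11×10⁻⁶ × 35 = 0.000385.
1/(A₁E₁) + 1/(A₂E₂) = 1/(2375×72×10³) + 1/(450×209×10³) = 1.648×10⁻⁸ N⁻¹.
So P = 0.000385 / 1.648×10⁻⁸ = 23.36 kN.
σ_{aluminium} = P/A₁ = 23360/2375 = 9.836 MPa, compressive.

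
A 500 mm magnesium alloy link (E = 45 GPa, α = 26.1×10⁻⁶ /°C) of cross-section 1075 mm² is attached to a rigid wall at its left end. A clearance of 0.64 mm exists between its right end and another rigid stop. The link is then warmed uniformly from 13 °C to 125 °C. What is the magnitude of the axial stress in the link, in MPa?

σ ≈ 73.9 MPa (compressive)

If the wall were absent the link would grow by αΔT L = 26.1×10⁻⁶ × 112 × 500 = 1.462 mm.
The gap closes (δ_free > 0.64 mm) and the wall then resists a further 1.462 − 0.64 = 0.8216 mm of expansion.
Compatibility: PL/(AE) = 0.8216 mm, so σ = P/A = E × (0.8216/500) = 73.94 MPa.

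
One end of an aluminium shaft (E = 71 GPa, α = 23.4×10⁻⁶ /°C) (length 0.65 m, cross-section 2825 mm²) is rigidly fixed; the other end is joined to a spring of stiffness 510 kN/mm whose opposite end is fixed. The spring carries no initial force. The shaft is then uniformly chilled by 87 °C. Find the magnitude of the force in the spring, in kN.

P ≈ 254 kN

If the spring were absent the shaft would shorten by αΔT L = 23.4×10⁻⁶ × 87 × 650 = 1.323 mm.
Let P be the tensile force in the spring. The shaft extends elastically by PL/(AE) and the spring stretches by P/k; together these equal δ_free.
P [ L/(AE) + 1/k ] = δ_free → P [ 650/(2825×71×10³) + 1/(510×10³) ] = 1.323.
P = 1.323 / 5.201×10⁻⁶ = 254400 N.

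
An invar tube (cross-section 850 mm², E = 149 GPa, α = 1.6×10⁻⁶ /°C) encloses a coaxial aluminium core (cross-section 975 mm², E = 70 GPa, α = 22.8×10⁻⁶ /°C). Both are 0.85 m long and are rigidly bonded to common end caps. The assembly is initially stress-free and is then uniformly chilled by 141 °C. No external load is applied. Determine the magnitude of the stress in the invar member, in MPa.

The aluminium has the larger α, so on cooling it would change length more than the invar if both were free. The rigid plates force a common final length, so the aluminium is put into tension and the invar into compression, with equal and opposite forces P (no external load).
Equating the net (thermal + elastic) strains gives |α₁ − α₂|·ΔT = P·[1/(A₁E₁) + 1/(A₂E₂)].
|α₁ − α₂|·ΔT = 21.2×10⁻⁶ × 141 = 0.002989.
1/(A₁E₁) + 1/(A₂E₂) = 1/(850×149×10³) + 1/(975×70×10³) = 2.255×10⁻⁸ N⁻¹.
So P = 0.002989 / 2.255×10⁻⁸ = 132.6 kN.
σ_{invar} = P/A₁ = 132600/850 = 156 MPa, compressive.

σ ≈ 156 MPa (compressive)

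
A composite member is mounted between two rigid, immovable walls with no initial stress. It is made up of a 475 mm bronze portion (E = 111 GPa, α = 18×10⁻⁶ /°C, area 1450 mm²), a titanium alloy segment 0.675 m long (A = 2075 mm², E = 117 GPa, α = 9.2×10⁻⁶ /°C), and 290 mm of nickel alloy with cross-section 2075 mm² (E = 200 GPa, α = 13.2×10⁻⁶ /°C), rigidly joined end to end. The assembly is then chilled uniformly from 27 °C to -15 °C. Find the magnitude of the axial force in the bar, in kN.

P ≈ 121 kN (tensile)

With the walls removed the bar would change length by δ_free = Σ αᵢΔT Lᵢ = 18×10⁻⁶×42×475 + 9.2×10⁻⁶×42×675 + 13.2×10⁻⁶×42×290 = 0.7807 mm.
The rigid supports impose zero overall length change; the single axial force P common to all segments must satisfy P Σ Lᵢ/(AᵢEᵢ) = δ_free.
The series flexibility is Σ Lᵢ/(AᵢEᵢ) = 475/(1450×111×10³) + 675/(2075×117×10³) + 290/(2075×200×10³) = 6.43×10⁻⁶ mm/N.
So P = 0.7807 / 6.43×10⁻⁶ = 121.4 kN, tensile.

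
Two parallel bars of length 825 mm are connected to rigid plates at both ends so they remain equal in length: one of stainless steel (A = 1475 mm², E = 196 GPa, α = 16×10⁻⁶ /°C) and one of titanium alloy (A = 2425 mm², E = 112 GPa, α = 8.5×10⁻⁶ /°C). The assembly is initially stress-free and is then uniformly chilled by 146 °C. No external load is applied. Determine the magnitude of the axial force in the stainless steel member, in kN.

P ≈ 153 kN (tensile in the stainless steel)

Both members must finish at the same length. With the larger α, the stainless steel tends to over-contract; the plates restrain it, putting the stainless steel in tension and the titanium alloy in compression. With no external load the two internal forces are equal and opposite, magnitude P.
Setting the final lengths equal and cancelling L: (α₁ − α₂)ΔT = P/(A₁E₁) + P/(A₂E₂).
|α₁ − α₂|·ΔT = 7.5×10⁻⁶ × 146 = 0.001095.
1/(A₁E₁) + 1/(A₂E₂) = 1/(1475×196×10³) + 1/(2425×112×10³) = 7.141×10⁻⁹ N⁻¹.
P = 0.001095 / 7.141×10⁻⁹ = 153300 N = 153.3 kN.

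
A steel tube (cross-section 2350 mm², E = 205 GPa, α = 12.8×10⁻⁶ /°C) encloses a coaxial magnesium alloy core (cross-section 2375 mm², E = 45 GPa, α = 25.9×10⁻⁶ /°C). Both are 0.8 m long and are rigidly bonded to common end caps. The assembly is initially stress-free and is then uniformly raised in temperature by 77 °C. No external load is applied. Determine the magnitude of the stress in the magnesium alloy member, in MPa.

σ ≈ 37.1 MPa (compressive)

Both members must finish at the same length. With the larger α, the magnesium alloy tends to over-expand; the plates restrain it, putting the magnesium alloy in compression and the steel in tension. With no external load the two internal forces are equal and opposite, magnitude P.
Equating the net (thermal + elastic) strains gives |α₁ − α₂|·ΔT = P·[1/(A₁E₁) + 1/(A₂E₂)].
|α₁ − α₂|·ΔT = 13.1×10⁻⁶ × 77 = 0.001009.
1/(A₁E₁) + 1/(A₂E₂) = 1/(2350×205×10³) + 1/(2375×45×10³) = 1.143×10⁻⁸ N⁻¹.
P = 0.001009 / 1.143×10⁻⁸ = 88230 N = 88.23 kN.
σ_{magnesium alloy} = P/A₂ = 88230/2375 = 37.15 MPa, compressive.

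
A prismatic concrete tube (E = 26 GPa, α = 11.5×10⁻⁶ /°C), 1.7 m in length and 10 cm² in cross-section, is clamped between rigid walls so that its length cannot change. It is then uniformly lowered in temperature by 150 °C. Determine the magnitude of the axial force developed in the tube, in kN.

The ends cannot move, so σ = EαΔT = 26×10³ × 11.5×10⁻⁶ × 150 = 44.85 MPa.
Axial force P = σA = 44.85 × 1000 = 44850 N = 44.85 kN, tensile.

P ≈ 44.9 kN (tensile)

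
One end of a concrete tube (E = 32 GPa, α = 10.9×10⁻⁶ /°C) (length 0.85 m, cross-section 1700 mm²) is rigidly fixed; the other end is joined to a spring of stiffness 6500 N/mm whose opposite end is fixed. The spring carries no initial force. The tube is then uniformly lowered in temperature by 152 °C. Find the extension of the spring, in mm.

If the spring were absent the tube would shorten by αΔT L = 10.9×10⁻⁶ × 152 × 850 = 1.408 mm.
With a force P in the spring, the elastic change of the tube is PL/(AE) and that of the spring is P/k; compatibility requires their sum to equal δ_free.
So P = δ_free / [L/(AE) + 1/k] = 1.408 / [ 850/(1700×32×10³) + 1/(6500) ].
P = 1.408 / 0.0001695 = 8310 N.
Spring extension = P/k = 8310/(6500) = 1.278 mm.

δ ≈ 1.28 mm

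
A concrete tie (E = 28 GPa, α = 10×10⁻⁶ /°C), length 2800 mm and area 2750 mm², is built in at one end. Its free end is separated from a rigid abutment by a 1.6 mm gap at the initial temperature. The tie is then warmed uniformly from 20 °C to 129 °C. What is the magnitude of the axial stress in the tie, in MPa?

σ ≈ 14.5 MPa (compressive)

If the wall were absent the tie would grow by αΔT L = 10×10⁻⁶ × 109 × 2800 = 3.052 mm.
This exceeds the 1.6 mm gap, so the wall pushes back. The portion of expansion that must be recovered elastically is δ_free − gap = 3.052 − 1.6 = 1.452 mm.
So σ = E(δ_free − g)/L = 28×10³ × 1.452/2800 = 14.52 MPa.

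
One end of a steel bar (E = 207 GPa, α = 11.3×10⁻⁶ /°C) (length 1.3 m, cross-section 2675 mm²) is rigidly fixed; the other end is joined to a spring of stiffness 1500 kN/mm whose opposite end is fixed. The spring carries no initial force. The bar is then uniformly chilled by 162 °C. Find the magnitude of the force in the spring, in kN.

If the spring were absent the bar would shorten by αΔT L = 11.3×10⁻⁶ × 162 × 1300 = 2.38 mm.
With a force P in the spring, the elastic change of the bar is PL/(AE) and that of the spring is P/k; compatibility requires their sum to equal δ_free.
P [ L/(AE) + 1/k ] = δ_free → P [ 1300/(2675×207×10³) + 1/(1500×10³) ] = 2.38.
P = 2.38 / 3.014×10⁻⁶ = 789500 N.

P ≈ 789 kN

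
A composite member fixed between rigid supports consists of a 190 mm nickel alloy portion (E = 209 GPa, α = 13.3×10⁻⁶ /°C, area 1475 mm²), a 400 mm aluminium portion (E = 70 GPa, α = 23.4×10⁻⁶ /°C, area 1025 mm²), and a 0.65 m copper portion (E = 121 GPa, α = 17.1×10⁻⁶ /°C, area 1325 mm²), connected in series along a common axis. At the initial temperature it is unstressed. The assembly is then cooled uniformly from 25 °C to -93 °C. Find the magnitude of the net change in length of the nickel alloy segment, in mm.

If the supports were absent, the total length change would be Σ αᵢΔT Lᵢ = 13.3×10⁻⁶×118×190 + 23.4×10⁻⁶×118×400 + 17.1×10⁻⁶×118×650 = 2.714 mm.
The walls prevent any net length change, so an axial force P (same in every segment) develops. Compatibility: P · Σ Lᵢ/(AᵢEᵢ) = δ_free.
The series flexibility is Σ Lᵢ/(AᵢEᵢ) = 190/(1475×209×10³) + 400/(1025×70×10³) + 650/(1325×121×10³) = 1.025×10⁻⁵ mm/N.
P = 2.714 / 1.025×10⁻⁵ = 264900 N = 264.9 kN, tensile.
For the nickel alloy segment, free thermal change = 13.3×10⁻⁶×118×190 = 0.2982 mm and elastic change from P = 264900×190/(1475×209×10³) = 0.1633 mm; these oppose, so the net change is 0.135 mm (segment shortens).

|ΔL| ≈ 0.135 mm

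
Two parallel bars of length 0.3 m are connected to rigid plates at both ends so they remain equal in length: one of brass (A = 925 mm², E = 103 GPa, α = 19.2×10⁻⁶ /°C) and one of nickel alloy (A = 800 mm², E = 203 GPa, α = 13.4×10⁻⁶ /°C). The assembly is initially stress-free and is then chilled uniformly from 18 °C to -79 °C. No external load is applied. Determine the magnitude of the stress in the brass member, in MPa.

σ ≈ 36.5 MPa (tensile)

Equilibrium of a rigid end plate with no external load gives equal and opposite internal forces ±P in the two members. Since α_{brass} > α_{nickel alloy}, cooling drives the brass into tension and the nickel alloy into compression.
Compatibility of the two members (thermal + elastic change equal): (α₁ − α₂)ΔT = P·[1/(A₁E₁) + 1/(A₂E₂)].
|α₁ − α₂|·ΔT = 5.8×10⁻⁶ × 97 = 0.0005626.
1/(A₁E₁) + 1/(A₂E₂) = 1/(925×103×10³) + 1/(800×203×10³) = 1.665×10⁻⁸ N⁻¹.
So P = 0.0005626 / 1.665×10⁻⁸ = 33.78 kN.
σ_{brass} = P/A₁ = 33780/925 = 36.52 MPa, tensile.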